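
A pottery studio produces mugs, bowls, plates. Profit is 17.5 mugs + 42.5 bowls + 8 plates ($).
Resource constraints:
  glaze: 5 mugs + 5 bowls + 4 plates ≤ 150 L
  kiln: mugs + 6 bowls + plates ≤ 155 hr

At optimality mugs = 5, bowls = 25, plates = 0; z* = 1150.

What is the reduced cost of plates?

-7

Both glaze and kiln are binding at x*.
Dual feasibility on the basic columns requires 5·y_glaze + 1·y_kiln = 17.5, 5·y_glaze + 6·y_kiln = 42.5.
Solving: y_glaze = 2.5, y_kiln = 5.
Reduced cost of plates: c₃ − yᵀa₃ = 8 − (2.5·4 + 5·1) = 8 − 15 = -7.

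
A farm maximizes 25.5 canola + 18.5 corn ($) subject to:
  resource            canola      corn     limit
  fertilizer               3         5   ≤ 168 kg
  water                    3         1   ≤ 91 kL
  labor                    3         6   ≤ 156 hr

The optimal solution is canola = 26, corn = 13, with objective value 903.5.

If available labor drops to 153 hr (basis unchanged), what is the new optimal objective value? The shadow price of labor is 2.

897.5

Δb = -3, so new z* = 903.5 + (2)·(-3) = 903.5 − 6 = 897.5.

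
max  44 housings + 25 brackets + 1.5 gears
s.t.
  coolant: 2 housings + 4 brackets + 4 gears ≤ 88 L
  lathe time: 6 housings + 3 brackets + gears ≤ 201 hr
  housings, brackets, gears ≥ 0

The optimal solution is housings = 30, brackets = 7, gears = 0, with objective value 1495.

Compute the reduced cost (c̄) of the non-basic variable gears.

Check each constraint at x*: coolant 88/88 (tight); lathe time 201/201 (tight).
From A_Bᵀ y = c: 2·y_coolant + 6·y_lathe time = 44; 4·y_coolant + 3·y_lathe time = 25.
This yields shadow prices y_coolant = 1, y_lathe time = 7.
Reduced cost of gears: c₃ − yᵀa₃ = 1.5 − (1·4 + 7·1) = 1.5 − 11 = -9.5.

-9.5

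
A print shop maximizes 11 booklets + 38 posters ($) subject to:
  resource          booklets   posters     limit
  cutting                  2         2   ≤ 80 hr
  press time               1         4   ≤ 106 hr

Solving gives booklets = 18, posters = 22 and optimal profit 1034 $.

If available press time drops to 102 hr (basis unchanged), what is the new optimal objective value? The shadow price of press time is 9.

Δb = -4, so new z* = 1034 + (9)·(-4) = 1034 − 36 = 998.

998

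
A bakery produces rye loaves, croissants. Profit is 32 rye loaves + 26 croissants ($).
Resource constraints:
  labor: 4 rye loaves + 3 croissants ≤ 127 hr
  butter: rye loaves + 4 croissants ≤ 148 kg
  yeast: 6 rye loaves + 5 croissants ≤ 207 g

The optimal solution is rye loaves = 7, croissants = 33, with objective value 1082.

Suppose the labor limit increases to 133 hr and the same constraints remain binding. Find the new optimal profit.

Check each constraint at x*: labor 127/127 (tight); butter 139/148 (slack 9); yeast 207/207 (tight).
By complementary slackness, y = 0 for the non-binding constraint.
The binding rows give the dual system: 4·y_labor + 6·y_yeast = 32 and 3·y_labor + 5·y_yeast = 26.
This yields shadow prices y_labor = 2, y_yeast = 4.
Δz = y_labor·Δb = 2 × (6) = 12, so new z* = 1082 + 12 = 1094.

1094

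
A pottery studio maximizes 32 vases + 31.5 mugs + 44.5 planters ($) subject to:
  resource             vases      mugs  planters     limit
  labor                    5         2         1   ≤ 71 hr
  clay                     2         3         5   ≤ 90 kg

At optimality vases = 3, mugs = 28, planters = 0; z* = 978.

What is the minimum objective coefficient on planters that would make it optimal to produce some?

At the optimum: labor uses 71 of 71 (binding); clay uses 90 of 90 (binding).
The binding rows give the dual system: 5·y_labor + 2·y_clay = 32 and 2·y_labor + 3·y_clay = 31.5.
→ y_labor = 3 and y_clay = 8.5.
planters enters the basis when its profit ≥ yᵀa₃ = 3·1 + 8.5·5 = 45.5.

45.5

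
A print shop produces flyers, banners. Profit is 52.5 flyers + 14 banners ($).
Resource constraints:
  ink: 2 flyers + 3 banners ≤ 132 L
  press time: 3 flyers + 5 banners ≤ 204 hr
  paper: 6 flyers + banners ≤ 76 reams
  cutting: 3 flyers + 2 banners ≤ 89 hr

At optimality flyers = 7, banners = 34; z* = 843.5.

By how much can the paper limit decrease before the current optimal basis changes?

13

Binding constraints: paper, cutting. The basis is B = [[6,1],[3,2]] with det 9.
Per unit decrease in paper, x* moves by d = (-0.2222, 0.3333).
The basis stays optimal until press time becomes binding; allowable decrease = 13 reams.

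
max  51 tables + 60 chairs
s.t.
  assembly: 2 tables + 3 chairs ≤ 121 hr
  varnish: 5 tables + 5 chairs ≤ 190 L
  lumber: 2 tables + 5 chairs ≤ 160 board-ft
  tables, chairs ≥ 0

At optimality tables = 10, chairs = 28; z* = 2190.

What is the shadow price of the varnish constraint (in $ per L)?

Check each constraint at x*: assembly 104/121 (slack 17); varnish 190/190 (tight); lumber 160/160 (tight).
Since assembly is not tight, its dual is 0.
From A_Bᵀ y = c: 5·y_varnish + 2·y_lumber = 51; 5·y_varnish + 5·y_lumber = 60.
Solving: y_varnish = 9, y_lumber = 3.
Shadow price of varnish = 9.

9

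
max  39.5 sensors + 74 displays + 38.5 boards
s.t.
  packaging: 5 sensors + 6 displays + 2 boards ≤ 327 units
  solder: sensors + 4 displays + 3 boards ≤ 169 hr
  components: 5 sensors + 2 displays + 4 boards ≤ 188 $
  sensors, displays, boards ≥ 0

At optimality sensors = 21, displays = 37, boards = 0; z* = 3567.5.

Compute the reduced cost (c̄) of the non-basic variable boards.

Check each constraint at x*: packaging 327/327 (tight); solder 169/169 (tight); components 179/188 (slack 9).
By complementary slackness, y = 0 for the non-binding constraint.
Dual feasibility on the basic columns requires 5·y_packaging + 1·y_solder = 39.5, 6·y_packaging + 4·y_solder = 74.
This yields shadow prices y_packaging = 6, y_solder = 9.5.
Reduced cost of boards: c₃ − yᵀa₃ = 38.5 − (6·2 + 9.5·3) = 38.5 − 40.5 = -2.

-2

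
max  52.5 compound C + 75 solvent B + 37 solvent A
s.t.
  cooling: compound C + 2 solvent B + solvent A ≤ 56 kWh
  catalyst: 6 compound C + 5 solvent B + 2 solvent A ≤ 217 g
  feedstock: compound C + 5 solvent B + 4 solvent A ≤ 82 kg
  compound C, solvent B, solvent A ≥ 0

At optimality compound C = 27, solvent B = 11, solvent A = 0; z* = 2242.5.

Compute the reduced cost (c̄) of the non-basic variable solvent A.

At the optimum: cooling uses 49 of 56 (slack = 7); catalyst uses 217 of 217 (binding); feedstock uses 82 of 82 (binding).
Slack constraints have shadow price 0 (complementary slackness).
The binding rows give the dual system: 6·y_catalyst + 1·y_feedstock = 52.5 and 5·y_catalyst + 5·y_feedstock = 75.
Solving: y_catalyst = 7.5, y_feedstock = 7.5.
Reduced cost of solvent A: c₃ − yᵀa₃ = 37 − (7.5·2 + 7.5·4) = 37 − 45 = -8.

-8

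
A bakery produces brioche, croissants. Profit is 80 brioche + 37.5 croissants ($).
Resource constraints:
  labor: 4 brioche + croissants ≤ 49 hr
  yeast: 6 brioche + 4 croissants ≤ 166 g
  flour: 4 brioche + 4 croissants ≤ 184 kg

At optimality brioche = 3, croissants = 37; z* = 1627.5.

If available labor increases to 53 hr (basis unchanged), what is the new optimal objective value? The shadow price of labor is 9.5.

Δb = 4, so new z* = 1627.5 + (9.5)·(4) = 1627.5 + 38 = 1665.5.

1665.5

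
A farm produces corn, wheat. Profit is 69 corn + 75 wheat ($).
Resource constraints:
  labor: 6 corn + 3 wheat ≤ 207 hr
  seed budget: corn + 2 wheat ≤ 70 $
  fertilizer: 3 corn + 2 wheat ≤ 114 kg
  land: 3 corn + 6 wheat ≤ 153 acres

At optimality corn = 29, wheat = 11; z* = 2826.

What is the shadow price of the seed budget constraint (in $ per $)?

0

At the optimum: labor uses 207 of 207 (binding); seed budget uses 51 of 70 (slack = 19); fertilizer uses 109 of 114 (slack = 5); land uses 153 of 153 (binding).
By complementary slackness, y = 0 for the non-binding constraints.
The binding rows give the dual system: 6·y_labor + 3·y_land = 69 and 3·y_labor + 6·y_land = 75.
This yields shadow prices y_labor = 7, y_land = 9.
Shadow price of seed budget = 0.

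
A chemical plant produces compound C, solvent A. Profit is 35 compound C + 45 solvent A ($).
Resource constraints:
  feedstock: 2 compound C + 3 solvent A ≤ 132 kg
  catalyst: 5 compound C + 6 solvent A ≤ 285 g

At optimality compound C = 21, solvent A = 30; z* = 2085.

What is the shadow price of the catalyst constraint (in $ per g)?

5

Both feedstock and catalyst are binding at x*.
Dual feasibility on the basic columns requires 2·y_feedstock + 5·y_catalyst = 35, 3·y_feedstock + 6·y_catalyst = 45.
→ y_feedstock = 5 and y_catalyst = 5.
Shadow price of catalyst = 5.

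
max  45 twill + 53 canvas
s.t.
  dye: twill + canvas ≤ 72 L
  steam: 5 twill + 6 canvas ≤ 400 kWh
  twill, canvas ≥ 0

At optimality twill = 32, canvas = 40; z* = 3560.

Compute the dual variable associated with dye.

5

At the optimum: dye uses 72 of 72 (binding); steam uses 400 of 400 (binding).
The binding rows give the dual system: 1·y_dye + 5·y_steam = 45 and 1·y_dye + 6·y_steam = 53.
→ y_dye = 5 and y_steam = 8.
Shadow price of dye = 5.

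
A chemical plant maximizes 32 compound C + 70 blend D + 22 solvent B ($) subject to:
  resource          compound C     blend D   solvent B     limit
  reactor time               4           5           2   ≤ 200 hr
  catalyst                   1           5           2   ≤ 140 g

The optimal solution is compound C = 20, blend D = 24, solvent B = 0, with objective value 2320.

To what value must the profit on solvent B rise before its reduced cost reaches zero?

Both reactor time and catalyst are binding at x*.
From A_Bᵀ y = c: 4·y_reactor time + 1·y_catalyst = 32; 5·y_reactor time + 5·y_catalyst = 70.
→ y_reactor time = 6 and y_catalyst = 8.
solvent B enters the basis when its profit ≥ yᵀa₃ = 6·2 + 8·2 = 28.

28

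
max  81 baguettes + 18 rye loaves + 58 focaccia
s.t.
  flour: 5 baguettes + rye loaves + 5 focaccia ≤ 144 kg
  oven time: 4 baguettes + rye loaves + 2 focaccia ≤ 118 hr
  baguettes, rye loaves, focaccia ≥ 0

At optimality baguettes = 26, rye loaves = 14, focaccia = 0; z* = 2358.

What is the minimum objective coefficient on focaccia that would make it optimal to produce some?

Both flour and oven time are binding at x*.
Dual feasibility on the basic columns requires 5·y_flour + 4·y_oven time = 81, 1·y_flour + 1·y_oven time = 18.
Solving: y_flour = 9, y_oven time = 9.
focaccia enters the basis when its profit ≥ yᵀa₃ = 9·5 + 9·2 = 63.

63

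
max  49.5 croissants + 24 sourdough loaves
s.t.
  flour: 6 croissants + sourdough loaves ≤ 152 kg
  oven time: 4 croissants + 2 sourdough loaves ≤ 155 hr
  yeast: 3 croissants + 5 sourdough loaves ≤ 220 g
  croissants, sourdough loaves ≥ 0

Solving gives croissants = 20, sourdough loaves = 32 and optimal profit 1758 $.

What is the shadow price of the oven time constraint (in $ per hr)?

0

Check each constraint at x*: flour 152/152 (tight); oven time 144/155 (slack 11); yeast 220/220 (tight).
By complementary slackness, y = 0 for the non-binding constraint.
The binding rows give the dual system: 6·y_flour + 3·y_yeast = 49.5 and 1·y_flour + 5·y_yeast = 24.
→ y_flour = 6.5 and y_yeast = 3.5.
Shadow price of oven time = 0.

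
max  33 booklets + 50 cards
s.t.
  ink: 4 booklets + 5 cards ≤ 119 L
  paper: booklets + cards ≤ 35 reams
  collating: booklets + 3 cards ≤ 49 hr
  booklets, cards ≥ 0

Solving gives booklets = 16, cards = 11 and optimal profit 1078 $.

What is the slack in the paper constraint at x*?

paper used = 1·16 + 1·11 = 27; slack = 35 − 27 = 8.

8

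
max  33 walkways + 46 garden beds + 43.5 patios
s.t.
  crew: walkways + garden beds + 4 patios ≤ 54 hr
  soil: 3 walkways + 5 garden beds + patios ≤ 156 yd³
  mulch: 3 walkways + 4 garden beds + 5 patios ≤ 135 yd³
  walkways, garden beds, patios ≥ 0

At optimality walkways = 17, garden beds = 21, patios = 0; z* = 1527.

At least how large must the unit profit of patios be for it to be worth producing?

47

Check each constraint at x*: crew 38/54 (slack 16); soil 156/156 (tight); mulch 135/135 (tight).
By complementary slackness, y = 0 for the non-binding constraint.
Dual feasibility on the basic columns requires 3·y_soil + 3·y_mulch = 33, 5·y_soil + 4·y_mulch = 46.
→ y_soil = 2 and y_mulch = 9.
patios enters the basis when its profit ≥ yᵀa₃ = 2·1 + 9·5 = 47.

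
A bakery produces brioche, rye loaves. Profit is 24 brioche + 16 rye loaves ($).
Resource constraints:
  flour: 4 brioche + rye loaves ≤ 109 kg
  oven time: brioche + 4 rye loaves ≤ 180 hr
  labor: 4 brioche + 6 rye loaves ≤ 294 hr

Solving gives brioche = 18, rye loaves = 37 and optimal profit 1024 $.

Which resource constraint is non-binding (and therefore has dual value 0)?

oven time

flour: 109/109 (binding)
oven time: 166/180 (slack 14)
labor: 294/294 (binding)
By complementary slackness, a constraint with positive slack has shadow price 0 → oven time.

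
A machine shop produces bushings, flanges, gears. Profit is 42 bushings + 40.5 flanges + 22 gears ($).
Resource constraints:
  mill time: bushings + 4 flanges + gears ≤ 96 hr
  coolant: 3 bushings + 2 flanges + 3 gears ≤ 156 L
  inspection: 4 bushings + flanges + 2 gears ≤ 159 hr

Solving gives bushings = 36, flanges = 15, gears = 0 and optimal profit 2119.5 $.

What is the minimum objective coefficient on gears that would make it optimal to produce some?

25

Check each constraint at x*: mill time 96/96 (tight); coolant 138/156 (slack 18); inspection 159/159 (tight).
Since coolant is not tight, its dual is 0.
From A_Bᵀ y = c: 1·y_mill time + 4·y_inspection = 42; 4·y_mill time + 1·y_inspection = 40.5.
→ y_mill time = 8 and y_inspection = 8.5.
gears enters the basis when its profit ≥ yᵀa₃ = 8·1 + 8.5·2 = 25.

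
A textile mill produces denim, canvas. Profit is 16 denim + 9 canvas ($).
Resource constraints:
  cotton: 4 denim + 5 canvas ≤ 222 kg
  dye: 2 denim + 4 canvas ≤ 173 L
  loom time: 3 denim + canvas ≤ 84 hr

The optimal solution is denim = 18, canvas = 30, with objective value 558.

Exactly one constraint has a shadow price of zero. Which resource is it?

cotton: 222/222 (binding)
dye: 156/173 (slack 17)
loom time: 84/84 (binding)
By complementary slackness, a constraint with positive slack has shadow price 0 → dye.

dye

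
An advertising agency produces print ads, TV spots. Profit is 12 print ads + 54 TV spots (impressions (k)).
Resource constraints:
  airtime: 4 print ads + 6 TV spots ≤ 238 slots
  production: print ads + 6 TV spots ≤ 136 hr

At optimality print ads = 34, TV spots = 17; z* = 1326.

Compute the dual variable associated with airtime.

1

At the optimum: airtime uses 238 of 238 (binding); production uses 136 of 136 (binding).
The binding rows give the dual system: 4·y_airtime + 1·y_production = 12 and 6·y_airtime + 6·y_production = 54.
This yields shadow prices y_airtime = 1, y_production = 8.
Shadow price of airtime = 1.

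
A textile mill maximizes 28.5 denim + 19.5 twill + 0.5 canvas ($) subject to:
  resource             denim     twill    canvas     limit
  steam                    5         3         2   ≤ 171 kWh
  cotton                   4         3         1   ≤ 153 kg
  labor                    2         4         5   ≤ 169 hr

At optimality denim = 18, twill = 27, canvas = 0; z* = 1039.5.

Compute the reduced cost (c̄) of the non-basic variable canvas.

Check each constraint at x*: steam 171/171 (tight); cotton 153/153 (tight); labor 144/169 (slack 25).
Since labor is not tight, its dual is 0.
The binding rows give the dual system: 5·y_steam + 4·y_cotton = 28.5 and 3·y_steam + 3·y_cotton = 19.5.
→ y_steam = 2.5 and y_cotton = 4.
Reduced cost of canvas: c₃ − yᵀa₃ = 0.5 − (2.5·2 + 4·1) = 0.5 − 9 = -8.5.

-8.5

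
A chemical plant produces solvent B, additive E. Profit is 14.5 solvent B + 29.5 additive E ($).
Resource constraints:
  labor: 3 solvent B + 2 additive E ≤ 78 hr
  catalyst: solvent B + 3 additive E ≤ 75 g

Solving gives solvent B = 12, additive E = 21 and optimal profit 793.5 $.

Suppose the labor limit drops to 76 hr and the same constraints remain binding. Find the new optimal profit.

Both labor and catalyst are binding at x*.
The binding rows give the dual system: 3·y_labor + 1·y_catalyst = 14.5 and 2·y_labor + 3·y_catalyst = 29.5.
Solving: y_labor = 2, y_catalyst = 8.5.
Δz = y_labor·Δb = 2 × (-2) = -4, so new z* = 793.5 − 4 = 789.5.

789.5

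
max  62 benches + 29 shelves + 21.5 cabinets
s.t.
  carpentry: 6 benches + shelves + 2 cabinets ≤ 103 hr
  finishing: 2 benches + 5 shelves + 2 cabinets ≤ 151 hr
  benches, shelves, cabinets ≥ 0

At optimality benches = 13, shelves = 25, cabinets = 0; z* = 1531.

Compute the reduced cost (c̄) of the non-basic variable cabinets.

Check each constraint at x*: carpentry 103/103 (tight); finishing 151/151 (tight).
The binding rows give the dual system: 6·y_carpentry + 2·y_finishing = 62 and 1·y_carpentry + 5·y_finishing = 29.
→ y_carpentry = 9 and y_finishing = 4.
Reduced cost of cabinets: c₃ − yᵀa₃ = 21.5 − (9·2 + 4·2) = 21.5 − 26 = -4.5.

-4.5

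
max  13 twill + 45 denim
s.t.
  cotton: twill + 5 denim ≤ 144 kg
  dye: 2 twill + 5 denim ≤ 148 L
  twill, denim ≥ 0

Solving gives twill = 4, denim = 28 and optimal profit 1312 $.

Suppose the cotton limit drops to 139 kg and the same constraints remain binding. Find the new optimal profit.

At the optimum: cotton uses 144 of 144 (binding); dye uses 148 of 148 (binding).
From A_Bᵀ y = c: 1·y_cotton + 2·y_dye = 13; 5·y_cotton + 5·y_dye = 45.
→ y_cotton = 5 and y_dye = 4.
Δz = y_cotton·Δb = 5 × (-5) = -25, so new z* = 1312 − 25 = 1287.

1287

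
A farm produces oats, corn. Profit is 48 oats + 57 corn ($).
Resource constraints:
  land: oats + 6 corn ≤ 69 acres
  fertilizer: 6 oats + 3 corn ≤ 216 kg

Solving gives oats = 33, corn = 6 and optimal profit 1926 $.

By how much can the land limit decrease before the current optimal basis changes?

Binding constraints: land, fertilizer. The basis is B = [[1,6],[6,3]] with det -33.
Per unit decrease in land, x* moves by d = (0.0909, -0.1818).
The basis stays optimal until corn reaches 0; allowable decrease = 33 acres.

33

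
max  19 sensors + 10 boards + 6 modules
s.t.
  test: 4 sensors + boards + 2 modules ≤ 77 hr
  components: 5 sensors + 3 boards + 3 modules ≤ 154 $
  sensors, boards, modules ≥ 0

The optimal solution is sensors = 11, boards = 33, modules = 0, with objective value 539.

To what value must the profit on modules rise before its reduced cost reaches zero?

11

Both test and components are binding at x*.
From A_Bᵀ y = c: 4·y_test + 5·y_components = 19; 1·y_test + 3·y_components = 10.
→ y_test = 1 and y_components = 3.
modules enters the basis when its profit ≥ yᵀa₃ = 1·2 + 3·3 = 11.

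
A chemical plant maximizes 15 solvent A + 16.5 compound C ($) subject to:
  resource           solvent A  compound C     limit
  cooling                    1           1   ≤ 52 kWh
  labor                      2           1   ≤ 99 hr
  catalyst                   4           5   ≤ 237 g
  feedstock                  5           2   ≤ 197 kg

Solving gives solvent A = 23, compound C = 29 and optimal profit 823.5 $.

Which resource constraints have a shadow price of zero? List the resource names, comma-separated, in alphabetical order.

feedstock, labor

cooling: 52/52 (binding)
labor: 75/99 (slack 24)
catalyst: 237/237 (binding)
feedstock: 173/197 (slack 24)
By complementary slackness, a constraint with positive slack has shadow price 0 → feedstock, labor.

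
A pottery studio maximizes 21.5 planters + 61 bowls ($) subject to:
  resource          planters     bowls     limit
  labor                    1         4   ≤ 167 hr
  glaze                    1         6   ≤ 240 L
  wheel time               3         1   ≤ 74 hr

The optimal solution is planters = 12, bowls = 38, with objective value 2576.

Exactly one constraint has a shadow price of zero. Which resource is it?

labor

labor: 164/167 (slack 3)
glaze: 240/240 (binding)
wheel time: 74/74 (binding)
By complementary slackness, a constraint with positive slack has shadow price 0 → labor.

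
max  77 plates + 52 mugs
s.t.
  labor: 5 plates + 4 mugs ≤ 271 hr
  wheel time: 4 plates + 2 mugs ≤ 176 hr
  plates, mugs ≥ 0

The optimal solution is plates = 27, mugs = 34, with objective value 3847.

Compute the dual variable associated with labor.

9

Both labor and wheel time are binding at x*.
Dual feasibility on the basic columns requires 5·y_labor + 4·y_wheel time = 77, 4·y_labor + 2·y_wheel time = 52.
Solving: y_labor = 9, y_wheel time = 8.
Shadow price of labor = 9.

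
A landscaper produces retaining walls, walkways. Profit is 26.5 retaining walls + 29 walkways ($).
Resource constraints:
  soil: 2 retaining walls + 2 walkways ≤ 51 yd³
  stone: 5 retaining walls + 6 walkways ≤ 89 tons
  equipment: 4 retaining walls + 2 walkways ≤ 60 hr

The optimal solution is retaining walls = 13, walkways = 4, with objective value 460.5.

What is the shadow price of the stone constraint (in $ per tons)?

Check each constraint at x*: soil 34/51 (slack 17); stone 89/89 (tight); equipment 60/60 (tight).
By complementary slackness, y = 0 for the non-binding constraint.
From A_Bᵀ y = c: 5·y_stone + 4·y_equipment = 26.5; 6·y_stone + 2·y_equipment = 29.
This yields shadow prices y_stone = 4.5, y_equipment = 1.
Shadow price of stone = 4.5.

4.5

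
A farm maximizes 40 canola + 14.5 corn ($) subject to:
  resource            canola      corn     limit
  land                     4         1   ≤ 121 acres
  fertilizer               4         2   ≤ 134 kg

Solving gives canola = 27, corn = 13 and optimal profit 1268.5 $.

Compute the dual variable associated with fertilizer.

4.5

Both land and fertilizer are binding at x*.
Dual feasibility on the basic columns requires 4·y_land + 4·y_fertilizer = 40, 1·y_land + 2·y_fertilizer = 14.5.
Solving: y_land = 5.5, y_fertilizer = 4.5.
Shadow price of fertilizer = 4.5.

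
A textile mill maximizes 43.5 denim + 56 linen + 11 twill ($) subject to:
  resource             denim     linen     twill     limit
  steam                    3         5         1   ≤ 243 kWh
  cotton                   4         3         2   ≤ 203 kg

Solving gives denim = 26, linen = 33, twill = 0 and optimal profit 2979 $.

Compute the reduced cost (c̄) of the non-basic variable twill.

At the optimum: steam uses 243 of 243 (binding); cotton uses 203 of 203 (binding).
From A_Bᵀ y = c: 3·y_steam + 4·y_cotton = 43.5; 5·y_steam + 3·y_cotton = 56.
Solving: y_steam = 8.5, y_cotton = 4.5.
Reduced cost of twill: c₃ − yᵀa₃ = 11 − (8.5·1 + 4.5·2) = 11 − 17.5 = -6.5.

-6.5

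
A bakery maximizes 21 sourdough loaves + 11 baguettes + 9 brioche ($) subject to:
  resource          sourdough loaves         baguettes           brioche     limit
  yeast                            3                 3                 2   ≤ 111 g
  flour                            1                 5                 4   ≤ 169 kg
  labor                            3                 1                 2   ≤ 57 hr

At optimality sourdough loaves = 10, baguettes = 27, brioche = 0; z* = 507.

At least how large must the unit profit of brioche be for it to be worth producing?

14

Check each constraint at x*: yeast 111/111 (tight); flour 145/169 (slack 24); labor 57/57 (tight).
Slack constraints have shadow price 0 (complementary slackness).
From A_Bᵀ y = c: 3·y_yeast + 3·y_labor = 21; 3·y_yeast + 1·y_labor = 11.
Solving: y_yeast = 2, y_labor = 5.
brioche enters the basis when its profit ≥ yᵀa₃ = 2·2 + 5·2 = 14.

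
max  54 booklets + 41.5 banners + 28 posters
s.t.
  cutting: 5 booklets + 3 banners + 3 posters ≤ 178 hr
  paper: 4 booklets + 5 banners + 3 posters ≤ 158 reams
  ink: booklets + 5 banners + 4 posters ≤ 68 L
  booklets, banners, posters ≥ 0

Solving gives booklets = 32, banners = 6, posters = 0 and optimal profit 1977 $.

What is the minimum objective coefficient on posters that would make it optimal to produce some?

Check each constraint at x*: cutting 178/178 (tight); paper 158/158 (tight); ink 62/68 (slack 6).
By complementary slackness, y = 0 for the non-binding constraint.
The binding rows give the dual system: 5·y_cutting + 4·y_paper = 54 and 3·y_cutting + 5·y_paper = 41.5.
→ y_cutting = 8 and y_paper = 3.5.
posters enters the basis when its profit ≥ yᵀa₃ = 8·3 + 3.5·3 = 34.5.

34.5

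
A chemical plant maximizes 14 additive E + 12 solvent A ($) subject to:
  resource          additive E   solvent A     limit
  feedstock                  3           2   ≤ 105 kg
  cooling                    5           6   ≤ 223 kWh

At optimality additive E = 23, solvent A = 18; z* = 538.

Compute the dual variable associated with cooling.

Check each constraint at x*: feedstock 105/105 (tight); cooling 223/223 (tight).
Dual feasibility on the basic columns requires 3·y_feedstock + 5·y_cooling = 14, 2·y_feedstock + 6·y_cooling = 12.
→ y_feedstock = 3 and y_cooling = 1.
Shadow price of cooling = 1.

1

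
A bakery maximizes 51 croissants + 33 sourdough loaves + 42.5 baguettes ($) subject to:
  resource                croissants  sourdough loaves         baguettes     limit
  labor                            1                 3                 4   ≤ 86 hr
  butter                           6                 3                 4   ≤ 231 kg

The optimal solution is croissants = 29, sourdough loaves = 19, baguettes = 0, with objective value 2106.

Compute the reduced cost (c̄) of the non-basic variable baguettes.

-1.5

Check each constraint at x*: labor 86/86 (tight); butter 231/231 (tight).
Dual feasibility on the basic columns requires 1·y_labor + 6·y_butter = 51, 3·y_labor + 3·y_butter = 33.
→ y_labor = 3 and y_butter = 8.
Reduced cost of baguettes: c₃ − yᵀa₃ = 42.5 − (3·4 + 8·4) = 42.5 − 44 = -1.5.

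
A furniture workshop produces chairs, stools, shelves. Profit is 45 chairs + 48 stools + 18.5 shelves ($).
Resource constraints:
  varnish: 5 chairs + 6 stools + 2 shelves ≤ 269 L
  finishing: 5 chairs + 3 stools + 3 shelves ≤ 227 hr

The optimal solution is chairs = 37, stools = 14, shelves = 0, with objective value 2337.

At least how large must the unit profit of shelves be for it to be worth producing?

20

At the optimum: varnish uses 269 of 269 (binding); finishing uses 227 of 227 (binding).
From A_Bᵀ y = c: 5·y_varnish + 5·y_finishing = 45; 6·y_varnish + 3·y_finishing = 48.
→ y_varnish = 7 and y_finishing = 2.
shelves enters the basis when its profit ≥ yᵀa₃ = 7·2 + 2·3 = 20.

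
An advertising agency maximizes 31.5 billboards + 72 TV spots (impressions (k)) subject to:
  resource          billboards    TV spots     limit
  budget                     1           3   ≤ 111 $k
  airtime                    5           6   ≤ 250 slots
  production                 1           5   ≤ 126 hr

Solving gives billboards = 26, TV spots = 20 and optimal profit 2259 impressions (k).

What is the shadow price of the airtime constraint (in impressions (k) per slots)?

4.5

At the optimum: budget uses 86 of 111 (slack = 25); airtime uses 250 of 250 (binding); production uses 126 of 126 (binding).
Slack constraints have shadow price 0 (complementary slackness).
The binding rows give the dual system: 5·y_airtime + 1·y_production = 31.5 and 6·y_airtime + 5·y_production = 72.
Solving: y_airtime = 4.5, y_production = 9.
Shadow price of airtime = 4.5.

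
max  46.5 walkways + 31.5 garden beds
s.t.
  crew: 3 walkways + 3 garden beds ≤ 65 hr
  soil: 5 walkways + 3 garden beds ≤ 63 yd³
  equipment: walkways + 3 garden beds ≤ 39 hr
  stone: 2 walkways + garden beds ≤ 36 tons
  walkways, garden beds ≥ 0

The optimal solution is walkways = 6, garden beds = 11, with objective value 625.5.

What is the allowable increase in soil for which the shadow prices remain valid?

28

Binding constraints: soil, equipment. The basis is B = [[5,3],[1,3]] with det 12.
Per unit increase in soil, x* moves by d = (0.25, -0.0833).
The basis stays optimal until crew becomes binding; allowable increase = 28 yd³.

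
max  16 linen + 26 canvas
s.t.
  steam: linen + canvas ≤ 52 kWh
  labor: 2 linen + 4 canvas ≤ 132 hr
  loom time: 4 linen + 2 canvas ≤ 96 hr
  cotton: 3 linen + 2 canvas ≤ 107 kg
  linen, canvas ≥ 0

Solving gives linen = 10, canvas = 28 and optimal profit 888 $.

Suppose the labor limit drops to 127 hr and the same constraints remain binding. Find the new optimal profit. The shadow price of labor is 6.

Δb = -5, so new z* = 888 + (6)·(-5) = 888 − 30 = 858.

858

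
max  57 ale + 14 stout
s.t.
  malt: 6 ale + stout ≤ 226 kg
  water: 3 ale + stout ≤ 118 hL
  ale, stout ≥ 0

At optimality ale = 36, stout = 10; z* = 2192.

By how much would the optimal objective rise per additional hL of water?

9

Both malt and water are binding at x*.
The binding rows give the dual system: 6·y_malt + 3·y_water = 57 and 1·y_malt + 1·y_water = 14.
This yields shadow prices y_malt = 5, y_water = 9.
Shadow price of water = 9.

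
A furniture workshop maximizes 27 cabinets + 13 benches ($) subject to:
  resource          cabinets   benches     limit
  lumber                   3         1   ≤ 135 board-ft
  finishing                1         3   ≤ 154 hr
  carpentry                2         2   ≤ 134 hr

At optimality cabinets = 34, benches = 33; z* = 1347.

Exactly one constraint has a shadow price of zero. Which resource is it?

finishing

lumber: 135/135 (binding)
finishing: 133/154 (slack 21)
carpentry: 134/134 (binding)
By complementary slackness, a constraint with positive slack has shadow price 0 → finishing.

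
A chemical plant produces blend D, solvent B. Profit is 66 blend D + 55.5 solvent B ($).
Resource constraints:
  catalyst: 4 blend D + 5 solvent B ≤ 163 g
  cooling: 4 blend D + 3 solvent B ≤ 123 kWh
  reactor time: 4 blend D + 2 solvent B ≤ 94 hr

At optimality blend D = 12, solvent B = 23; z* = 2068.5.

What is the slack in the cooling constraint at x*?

6

cooling used = 4·12 + 3·23 = 117; slack = 123 − 117 = 6.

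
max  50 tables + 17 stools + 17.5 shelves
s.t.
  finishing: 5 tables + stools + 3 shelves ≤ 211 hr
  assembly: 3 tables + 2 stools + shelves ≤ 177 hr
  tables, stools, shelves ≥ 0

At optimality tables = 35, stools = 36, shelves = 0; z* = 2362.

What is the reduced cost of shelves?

-8.5

At the optimum: finishing uses 211 of 211 (binding); assembly uses 177 of 177 (binding).
The binding rows give the dual system: 5·y_finishing + 3·y_assembly = 50 and 1·y_finishing + 2·y_assembly = 17.
This yields shadow prices y_finishing = 7, y_assembly = 5.
Reduced cost of shelves: c₃ − yᵀa₃ = 17.5 − (7·3 + 5·1) = 17.5 − 26 = -8.5.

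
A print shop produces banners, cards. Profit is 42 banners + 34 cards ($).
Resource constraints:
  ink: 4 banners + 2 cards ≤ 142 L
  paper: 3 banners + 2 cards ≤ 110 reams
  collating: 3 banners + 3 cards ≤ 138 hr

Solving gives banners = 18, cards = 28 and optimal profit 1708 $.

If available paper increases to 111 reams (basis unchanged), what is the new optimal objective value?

1716

At the optimum: ink uses 128 of 142 (slack = 14); paper uses 110 of 110 (binding); collating uses 138 of 138 (binding).
Since ink is not tight, its dual is 0.
The binding rows give the dual system: 3·y_paper + 3·y_collating = 42 and 2·y_paper + 3·y_collating = 34.
This yields shadow prices y_paper = 8, y_collating = 6.
Δz = y_paper·Δb = 8 × (1) = 8, so new z* = 1708 + 8 = 1716.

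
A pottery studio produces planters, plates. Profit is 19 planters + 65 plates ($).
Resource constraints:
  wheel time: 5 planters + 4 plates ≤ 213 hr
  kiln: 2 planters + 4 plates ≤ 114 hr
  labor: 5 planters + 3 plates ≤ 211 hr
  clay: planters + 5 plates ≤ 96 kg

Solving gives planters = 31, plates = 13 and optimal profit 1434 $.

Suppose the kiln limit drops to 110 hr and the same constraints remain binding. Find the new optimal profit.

1414

Binding: kiln and clay. Non-binding: wheel time (6 unused), labor (17 unused).
Slack constraints have shadow price 0 (complementary slackness).
Dual feasibility on the basic columns requires 2·y_kiln + 1·y_clay = 19, 4·y_kiln + 5·y_clay = 65.
Solving: y_kiln = 5, y_clay = 9.
Δz = y_kiln·Δb = 5 × (-4) = -20, so new z* = 1434 − 20 = 1414.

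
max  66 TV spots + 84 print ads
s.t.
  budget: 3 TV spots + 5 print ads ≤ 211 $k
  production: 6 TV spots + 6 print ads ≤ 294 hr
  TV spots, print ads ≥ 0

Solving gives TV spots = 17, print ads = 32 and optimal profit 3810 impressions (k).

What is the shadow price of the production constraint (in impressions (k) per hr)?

Both budget and production are binding at x*.
The binding rows give the dual system: 3·y_budget + 6·y_production = 66 and 5·y_budget + 6·y_production = 84.
Solving: y_budget = 9, y_production = 6.5.
Shadow price of production = 6.5.

6.5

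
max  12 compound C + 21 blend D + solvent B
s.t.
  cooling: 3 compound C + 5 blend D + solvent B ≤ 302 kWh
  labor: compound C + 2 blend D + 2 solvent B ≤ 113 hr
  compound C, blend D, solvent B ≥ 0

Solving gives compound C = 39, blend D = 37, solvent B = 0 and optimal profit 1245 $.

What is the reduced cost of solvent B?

At the optimum: cooling uses 302 of 302 (binding); labor uses 113 of 113 (binding).
Dual feasibility on the basic columns requires 3·y_cooling + 1·y_labor = 12, 5·y_cooling + 2·y_labor = 21.
Solving: y_cooling = 3, y_labor = 3.
Reduced cost of solvent B: c₃ − yᵀa₃ = 1 − (3·1 + 3·2) = 1 − 9 = -8.

-8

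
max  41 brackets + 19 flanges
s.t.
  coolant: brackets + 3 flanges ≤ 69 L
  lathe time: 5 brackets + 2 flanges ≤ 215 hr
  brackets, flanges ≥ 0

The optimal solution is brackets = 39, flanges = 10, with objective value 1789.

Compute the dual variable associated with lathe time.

8

Both coolant and lathe time are binding at x*.
From A_Bᵀ y = c: 1·y_coolant + 5·y_lathe time = 41; 3·y_coolant + 2·y_lathe time = 19.
→ y_coolant = 1 and y_lathe time = 8.
Shadow price of lathe time = 8.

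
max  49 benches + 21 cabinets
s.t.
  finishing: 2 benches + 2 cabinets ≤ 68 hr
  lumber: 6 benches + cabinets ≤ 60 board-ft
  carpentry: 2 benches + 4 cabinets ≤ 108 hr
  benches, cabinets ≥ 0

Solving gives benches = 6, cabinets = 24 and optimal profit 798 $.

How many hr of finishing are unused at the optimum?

8

finishing used = 2·6 + 2·24 = 60; slack = 68 − 60 = 8.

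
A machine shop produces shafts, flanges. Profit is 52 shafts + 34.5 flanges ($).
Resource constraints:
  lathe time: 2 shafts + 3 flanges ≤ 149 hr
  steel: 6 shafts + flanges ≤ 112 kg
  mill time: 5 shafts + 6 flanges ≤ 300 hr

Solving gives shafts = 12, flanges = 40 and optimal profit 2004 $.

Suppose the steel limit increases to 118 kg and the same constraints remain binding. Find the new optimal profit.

2031

At the optimum: lathe time uses 144 of 149 (slack = 5); steel uses 112 of 112 (binding); mill time uses 300 of 300 (binding).
Slack constraints have shadow price 0 (complementary slackness).
The binding rows give the dual system: 6·y_steel + 5·y_mill time = 52 and 1·y_steel + 6·y_mill time = 34.5.
This yields shadow prices y_steel = 4.5, y_mill time = 5.
Δz = y_steel·Δb = 4.5 × (6) = 27, so new z* = 2004 + 27 = 2031.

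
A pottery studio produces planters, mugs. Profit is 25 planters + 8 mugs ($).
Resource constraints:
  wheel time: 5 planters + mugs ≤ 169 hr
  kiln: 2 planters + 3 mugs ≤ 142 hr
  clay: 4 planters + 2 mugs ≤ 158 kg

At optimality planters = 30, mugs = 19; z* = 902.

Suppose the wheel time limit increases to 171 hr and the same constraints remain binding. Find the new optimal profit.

Check each constraint at x*: wheel time 169/169 (tight); kiln 117/142 (slack 25); clay 158/158 (tight).
Slack constraints have shadow price 0 (complementary slackness).
From A_Bᵀ y = c: 5·y_wheel time + 4·y_clay = 25; 1·y_wheel time + 2·y_clay = 8.
Solving: y_wheel time = 3, y_clay = 2.5.
Δz = y_wheel time·Δb = 3 × (2) = 6, so new z* = 902 + 6 = 908.

908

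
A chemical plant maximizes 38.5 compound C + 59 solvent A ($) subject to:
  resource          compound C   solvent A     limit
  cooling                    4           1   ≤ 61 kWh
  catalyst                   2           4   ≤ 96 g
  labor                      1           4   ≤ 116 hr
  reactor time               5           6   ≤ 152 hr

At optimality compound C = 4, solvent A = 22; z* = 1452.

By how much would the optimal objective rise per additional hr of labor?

0

Check each constraint at x*: cooling 38/61 (slack 23); catalyst 96/96 (tight); labor 92/116 (slack 24); reactor time 152/152 (tight).
Since cooling, labor are not tight, their duals are 0.
The binding rows give the dual system: 2·y_catalyst + 5·y_reactor time = 38.5 and 4·y_catalyst + 6·y_reactor time = 59.
This yields shadow prices y_catalyst = 8, y_reactor time = 4.5.
Shadow price of labor = 0.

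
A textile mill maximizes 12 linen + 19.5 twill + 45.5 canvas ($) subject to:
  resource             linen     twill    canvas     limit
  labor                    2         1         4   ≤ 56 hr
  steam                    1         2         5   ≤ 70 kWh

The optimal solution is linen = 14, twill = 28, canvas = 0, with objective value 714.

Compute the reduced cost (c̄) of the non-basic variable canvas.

Both labor and steam are binding at x*.
Dual feasibility on the basic columns requires 2·y_labor + 1·y_steam = 12, 1·y_labor + 2·y_steam = 19.5.
Solving: y_labor = 1.5, y_steam = 9.
Reduced cost of canvas: c₃ − yᵀa₃ = 45.5 − (1.5·4 + 9·5) = 45.5 − 51 = -5.5.

-5.5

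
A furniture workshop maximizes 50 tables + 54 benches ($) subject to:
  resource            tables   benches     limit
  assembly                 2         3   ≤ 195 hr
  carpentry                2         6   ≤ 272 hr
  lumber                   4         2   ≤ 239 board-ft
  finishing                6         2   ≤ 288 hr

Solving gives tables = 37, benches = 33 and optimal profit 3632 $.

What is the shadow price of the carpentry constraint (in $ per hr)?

7

Check each constraint at x*: assembly 173/195 (slack 22); carpentry 272/272 (tight); lumber 214/239 (slack 25); finishing 288/288 (tight).
Since assembly, lumber are not tight, their duals are 0.
The binding rows give the dual system: 2·y_carpentry + 6·y_finishing = 50 and 6·y_carpentry + 2·y_finishing = 54.
Solving: y_carpentry = 7, y_finishing = 6.
Shadow price of carpentry = 7.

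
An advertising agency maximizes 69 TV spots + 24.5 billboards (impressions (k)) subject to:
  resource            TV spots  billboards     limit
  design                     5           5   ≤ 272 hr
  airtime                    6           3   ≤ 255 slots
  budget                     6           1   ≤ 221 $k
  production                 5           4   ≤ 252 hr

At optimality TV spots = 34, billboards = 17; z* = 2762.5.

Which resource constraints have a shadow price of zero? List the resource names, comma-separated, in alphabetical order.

design: 255/272 (slack 17)
airtime: 255/255 (binding)
budget: 221/221 (binding)
production: 238/252 (slack 14)
By complementary slackness, a constraint with positive slack has shadow price 0 → design, production.

design, production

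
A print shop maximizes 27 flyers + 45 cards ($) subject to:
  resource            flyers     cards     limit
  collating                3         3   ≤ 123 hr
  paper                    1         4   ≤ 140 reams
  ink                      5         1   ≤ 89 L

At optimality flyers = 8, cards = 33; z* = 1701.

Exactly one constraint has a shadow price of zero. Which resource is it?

ink

collating: 123/123 (binding)
paper: 140/140 (binding)
ink: 73/89 (slack 16)
By complementary slackness, a constraint with positive slack has shadow price 0 → ink.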